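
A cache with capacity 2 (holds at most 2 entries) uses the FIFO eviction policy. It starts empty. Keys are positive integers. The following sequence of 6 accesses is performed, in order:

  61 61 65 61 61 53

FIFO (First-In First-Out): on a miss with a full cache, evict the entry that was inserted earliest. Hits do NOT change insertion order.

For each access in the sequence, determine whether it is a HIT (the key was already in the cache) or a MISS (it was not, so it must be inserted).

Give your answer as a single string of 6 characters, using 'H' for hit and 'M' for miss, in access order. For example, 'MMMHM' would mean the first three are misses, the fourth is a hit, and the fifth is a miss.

FIFO simulation (capacity=2):
  1. access 61: MISS. Cache (old->new): [61]
  2. access 61: HIT. Cache (old->new): [61]
  3. access 65: MISS. Cache (old->new): [61 65]
  4. access 61: HIT. Cache (old->new): [61 65]
  5. access 61: HIT. Cache (old->new): [61 65]
  6. access 53: MISS, evict 61. Cache (old->new): [65 53]
Total: 3 hits, 3 misses, 1 evictions

Answer: MHMHHM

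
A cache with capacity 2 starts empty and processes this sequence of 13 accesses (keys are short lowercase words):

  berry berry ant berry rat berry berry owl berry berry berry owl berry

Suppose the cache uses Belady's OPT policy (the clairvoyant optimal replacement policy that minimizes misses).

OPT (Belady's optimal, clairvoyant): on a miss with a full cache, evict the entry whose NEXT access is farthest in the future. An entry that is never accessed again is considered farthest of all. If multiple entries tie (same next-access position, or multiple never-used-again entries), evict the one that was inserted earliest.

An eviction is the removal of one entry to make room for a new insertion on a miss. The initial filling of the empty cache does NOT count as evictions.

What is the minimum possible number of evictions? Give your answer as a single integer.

Answer: 2

Derivation:
OPT (Belady) simulation (capacity=2):
  1. access berry: MISS. Cache: [berry]
  2. access berry: HIT. Next use of berry: step 4. Cache: [berry]
  3. access ant: MISS. Cache: [berry ant]
  4. access berry: HIT. Next use of berry: step 6. Cache: [berry ant]
  5. access rat: MISS, evict ant (next use: never). Cache: [berry rat]
  6. access berry: HIT. Next use of berry: step 7. Cache: [berry rat]
  7. access berry: HIT. Next use of berry: step 9. Cache: [berry rat]
  8. access owl: MISS, evict rat (next use: never). Cache: [berry owl]
  9. access berry: HIT. Next use of berry: step 10. Cache: [berry owl]
  10. access berry: HIT. Next use of berry: step 11. Cache: [berry owl]
  11. access berry: HIT. Next use of berry: step 13. Cache: [berry owl]
  12. access owl: HIT. Next use of owl: never. Cache: [berry owl]
  13. access berry: HIT. Next use of berry: never. Cache: [berry owl]
Total: 9 hits, 4 misses, 2 evictions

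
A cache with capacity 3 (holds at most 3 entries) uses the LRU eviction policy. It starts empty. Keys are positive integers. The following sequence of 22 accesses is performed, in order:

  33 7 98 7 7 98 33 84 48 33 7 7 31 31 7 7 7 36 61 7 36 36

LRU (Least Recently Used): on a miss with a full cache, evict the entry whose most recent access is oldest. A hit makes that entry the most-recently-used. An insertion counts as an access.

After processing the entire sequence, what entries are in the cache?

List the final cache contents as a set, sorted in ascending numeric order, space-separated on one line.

Answer: 7 36 61

Derivation:
LRU simulation (capacity=3):
  1. access 33: MISS. Cache (LRU->MRU): [33]
  2. access 7: MISS. Cache (LRU->MRU): [33 7]
  3. access 98: MISS. Cache (LRU->MRU): [33 7 98]
  4. access 7: HIT. Cache (LRU->MRU): [33 98 7]
  5. access 7: HIT. Cache (LRU->MRU): [33 98 7]
  6. access 98: HIT. Cache (LRU->MRU): [33 7 98]
  7. access 33: HIT. Cache (LRU->MRU): [7 98 33]
  8. access 84: MISS, evict 7. Cache (LRU->MRU): [98 33 84]
  9. access 48: MISS, evict 98. Cache (LRU->MRU): [33 84 48]
  10. access 33: HIT. Cache (LRU->MRU): [84 48 33]
  11. access 7: MISS, evict 84. Cache (LRU->MRU): [48 33 7]
  12. access 7: HIT. Cache (LRU->MRU): [48 33 7]
  13. access 31: MISS, evict 48. Cache (LRU->MRU): [33 7 31]
  14. access 31: HIT. Cache (LRU->MRU): [33 7 31]
  15. access 7: HIT. Cache (LRU->MRU): [33 31 7]
  16. access 7: HIT. Cache (LRU->MRU): [33 31 7]
  17. access 7: HIT. Cache (LRU->MRU): [33 31 7]
  18. access 36: MISS, evict 33. Cache (LRU->MRU): [31 7 36]
  19. access 61: MISS, evict 31. Cache (LRU->MRU): [7 36 61]
  20. access 7: HIT. Cache (LRU->MRU): [36 61 7]
  21. access 36: HIT. Cache (LRU->MRU): [61 7 36]
  22. access 36: HIT. Cache (LRU->MRU): [61 7 36]
Total: 13 hits, 9 misses, 6 evictions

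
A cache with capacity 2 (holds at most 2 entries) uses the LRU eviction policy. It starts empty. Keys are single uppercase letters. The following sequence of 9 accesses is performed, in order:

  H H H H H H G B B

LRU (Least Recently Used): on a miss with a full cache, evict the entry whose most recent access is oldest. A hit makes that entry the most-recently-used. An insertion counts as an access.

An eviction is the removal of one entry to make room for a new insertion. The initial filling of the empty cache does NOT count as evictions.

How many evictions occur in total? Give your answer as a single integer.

Answer: 1

Derivation:
LRU simulation (capacity=2):
  1. access H: MISS. Cache (LRU->MRU): [H]
  2. access H: HIT. Cache (LRU->MRU): [H]
  3. access H: HIT. Cache (LRU->MRU): [H]
  4. access H: HIT. Cache (LRU->MRU): [H]
  5. access H: HIT. Cache (LRU->MRU): [H]
  6. access H: HIT. Cache (LRU->MRU): [H]
  7. access G: MISS. Cache (LRU->MRU): [H G]
  8. access B: MISS, evict H. Cache (LRU->MRU): [G B]
  9. access B: HIT. Cache (LRU->MRU): [G B]
Total: 6 hits, 3 misses, 1 evictions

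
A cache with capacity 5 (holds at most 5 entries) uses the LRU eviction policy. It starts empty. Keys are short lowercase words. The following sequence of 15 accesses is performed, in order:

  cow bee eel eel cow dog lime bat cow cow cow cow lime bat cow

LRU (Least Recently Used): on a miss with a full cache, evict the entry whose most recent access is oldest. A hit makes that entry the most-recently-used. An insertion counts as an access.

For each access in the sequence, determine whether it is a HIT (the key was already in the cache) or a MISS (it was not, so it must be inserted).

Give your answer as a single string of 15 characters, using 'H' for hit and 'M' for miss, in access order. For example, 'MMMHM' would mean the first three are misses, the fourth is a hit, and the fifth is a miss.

LRU simulation (capacity=5):
  1. access cow: MISS. Cache (LRU->MRU): [cow]
  2. access bee: MISS. Cache (LRU->MRU): [cow bee]
  3. access eel: MISS. Cache (LRU->MRU): [cow bee eel]
  4. access eel: HIT. Cache (LRU->MRU): [cow bee eel]
  5. access cow: HIT. Cache (LRU->MRU): [bee eel cow]
  6. access dog: MISS. Cache (LRU->MRU): [bee eel cow dog]
  7. access lime: MISS. Cache (LRU->MRU): [bee eel cow dog lime]
  8. access bat: MISS, evict bee. Cache (LRU->MRU): [eel cow dog lime bat]
  9. access cow: HIT. Cache (LRU->MRU): [eel dog lime bat cow]
  10. access cow: HIT. Cache (LRU->MRU): [eel dog lime bat cow]
  11. access cow: HIT. Cache (LRU->MRU): [eel dog lime bat cow]
  12. access cow: HIT. Cache (LRU->MRU): [eel dog lime bat cow]
  13. access lime: HIT. Cache (LRU->MRU): [eel dog bat cow lime]
  14. access bat: HIT. Cache (LRU->MRU): [eel dog cow lime bat]
  15. access cow: HIT. Cache (LRU->MRU): [eel dog lime bat cow]
Total: 9 hits, 6 misses, 1 evictions

Answer: MMMHHMMMHHHHHHH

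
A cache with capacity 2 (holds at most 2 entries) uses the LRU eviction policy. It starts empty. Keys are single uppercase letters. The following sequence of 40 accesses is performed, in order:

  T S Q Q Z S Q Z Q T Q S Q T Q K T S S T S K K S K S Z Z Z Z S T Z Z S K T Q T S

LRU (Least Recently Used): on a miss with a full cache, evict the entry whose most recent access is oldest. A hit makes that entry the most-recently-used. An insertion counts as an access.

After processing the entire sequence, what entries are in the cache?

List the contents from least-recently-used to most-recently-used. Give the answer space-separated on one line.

Answer: T S

Derivation:
LRU simulation (capacity=2):
  1. access T: MISS. Cache (LRU->MRU): [T]
  2. access S: MISS. Cache (LRU->MRU): [T S]
  3. access Q: MISS, evict T. Cache (LRU->MRU): [S Q]
  4. access Q: HIT. Cache (LRU->MRU): [S Q]
  5. access Z: MISS, evict S. Cache (LRU->MRU): [Q Z]
  6. access S: MISS, evict Q. Cache (LRU->MRU): [Z S]
  7. access Q: MISS, evict Z. Cache (LRU->MRU): [S Q]
  8. access Z: MISS, evict S. Cache (LRU->MRU): [Q Z]
  9. access Q: HIT. Cache (LRU->MRU): [Z Q]
  10. access T: MISS, evict Z. Cache (LRU->MRU): [Q T]
  11. access Q: HIT. Cache (LRU->MRU): [T Q]
  12. access S: MISS, evict T. Cache (LRU->MRU): [Q S]
  13. access Q: HIT. Cache (LRU->MRU): [S Q]
  14. access T: MISS, evict S. Cache (LRU->MRU): [Q T]
  15. access Q: HIT. Cache (LRU->MRU): [T Q]
  16. access K: MISS, evict T. Cache (LRU->MRU): [Q K]
  17. access T: MISS, evict Q. Cache (LRU->MRU): [K T]
  18. access S: MISS, evict K. Cache (LRU->MRU): [T S]
  19. access S: HIT. Cache (LRU->MRU): [T S]
  20. access T: HIT. Cache (LRU->MRU): [S T]
  21. access S: HIT. Cache (LRU->MRU): [T S]
  22. access K: MISS, evict T. Cache (LRU->MRU): [S K]
  23. access K: HIT. Cache (LRU->MRU): [S K]
  24. access S: HIT. Cache (LRU->MRU): [K S]
  25. access K: HIT. Cache (LRU->MRU): [S K]
  26. access S: HIT. Cache (LRU->MRU): [K S]
  27. access Z: MISS, evict K. Cache (LRU->MRU): [S Z]
  28. access Z: HIT. Cache (LRU->MRU): [S Z]
  29. access Z: HIT. Cache (LRU->MRU): [S Z]
  30. access Z: HIT. Cache (LRU->MRU): [S Z]
  31. access S: HIT. Cache (LRU->MRU): [Z S]
  32. access T: MISS, evict Z. Cache (LRU->MRU): [S T]
  33. access Z: MISS, evict S. Cache (LRU->MRU): [T Z]
  34. access Z: HIT. Cache (LRU->MRU): [T Z]
  35. access S: MISS, evict T. Cache (LRU->MRU): [Z S]
  36. access K: MISS, evict Z. Cache (LRU->MRU): [S K]
  37. access T: MISS, evict S. Cache (LRU->MRU): [K T]
  38. access Q: MISS, evict K. Cache (LRU->MRU): [T Q]
  39. access T: HIT. Cache (LRU->MRU): [Q T]
  40. access S: MISS, evict Q. Cache (LRU->MRU): [T S]
Total: 18 hits, 22 misses, 20 evictions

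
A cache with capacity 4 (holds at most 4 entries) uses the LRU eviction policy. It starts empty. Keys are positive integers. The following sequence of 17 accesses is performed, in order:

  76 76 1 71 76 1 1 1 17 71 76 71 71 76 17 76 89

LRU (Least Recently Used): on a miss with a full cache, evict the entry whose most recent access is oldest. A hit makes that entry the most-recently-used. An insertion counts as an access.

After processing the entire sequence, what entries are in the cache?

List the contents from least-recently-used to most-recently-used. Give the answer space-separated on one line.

LRU simulation (capacity=4):
  1. access 76: MISS. Cache (LRU->MRU): [76]
  2. access 76: HIT. Cache (LRU->MRU): [76]
  3. access 1: MISS. Cache (LRU->MRU): [76 1]
  4. access 71: MISS. Cache (LRU->MRU): [76 1 71]
  5. access 76: HIT. Cache (LRU->MRU): [1 71 76]
  6. access 1: HIT. Cache (LRU->MRU): [71 76 1]
  7. access 1: HIT. Cache (LRU->MRU): [71 76 1]
  8. access 1: HIT. Cache (LRU->MRU): [71 76 1]
  9. access 17: MISS. Cache (LRU->MRU): [71 76 1 17]
  10. access 71: HIT. Cache (LRU->MRU): [76 1 17 71]
  11. access 76: HIT. Cache (LRU->MRU): [1 17 71 76]
  12. access 71: HIT. Cache (LRU->MRU): [1 17 76 71]
  13. access 71: HIT. Cache (LRU->MRU): [1 17 76 71]
  14. access 76: HIT. Cache (LRU->MRU): [1 17 71 76]
  15. access 17: HIT. Cache (LRU->MRU): [1 71 76 17]
  16. access 76: HIT. Cache (LRU->MRU): [1 71 17 76]
  17. access 89: MISS, evict 1. Cache (LRU->MRU): [71 17 76 89]
Total: 12 hits, 5 misses, 1 evictions

Answer: 71 17 76 89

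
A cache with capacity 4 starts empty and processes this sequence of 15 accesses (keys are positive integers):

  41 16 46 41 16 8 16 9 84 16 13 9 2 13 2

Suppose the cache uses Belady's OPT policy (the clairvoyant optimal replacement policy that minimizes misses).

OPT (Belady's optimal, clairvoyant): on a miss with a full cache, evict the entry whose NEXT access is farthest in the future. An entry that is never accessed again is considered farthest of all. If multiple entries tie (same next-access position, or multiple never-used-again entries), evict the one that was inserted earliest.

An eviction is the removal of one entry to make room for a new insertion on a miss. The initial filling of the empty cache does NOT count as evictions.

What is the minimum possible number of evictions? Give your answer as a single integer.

OPT (Belady) simulation (capacity=4):
  1. access 41: MISS. Cache: [41]
  2. access 16: MISS. Cache: [41 16]
  3. access 46: MISS. Cache: [41 16 46]
  4. access 41: HIT. Next use of 41: never. Cache: [41 16 46]
  5. access 16: HIT. Next use of 16: step 7. Cache: [41 16 46]
  6. access 8: MISS. Cache: [41 16 46 8]
  7. access 16: HIT. Next use of 16: step 10. Cache: [41 16 46 8]
  8. access 9: MISS, evict 41 (next use: never). Cache: [16 46 8 9]
  9. access 84: MISS, evict 46 (next use: never). Cache: [16 8 9 84]
  10. access 16: HIT. Next use of 16: never. Cache: [16 8 9 84]
  11. access 13: MISS, evict 16 (next use: never). Cache: [8 9 84 13]
  12. access 9: HIT. Next use of 9: never. Cache: [8 9 84 13]
  13. access 2: MISS, evict 8 (next use: never). Cache: [9 84 13 2]
  14. access 13: HIT. Next use of 13: never. Cache: [9 84 13 2]
  15. access 2: HIT. Next use of 2: never. Cache: [9 84 13 2]
Total: 7 hits, 8 misses, 4 evictions

Answer: 4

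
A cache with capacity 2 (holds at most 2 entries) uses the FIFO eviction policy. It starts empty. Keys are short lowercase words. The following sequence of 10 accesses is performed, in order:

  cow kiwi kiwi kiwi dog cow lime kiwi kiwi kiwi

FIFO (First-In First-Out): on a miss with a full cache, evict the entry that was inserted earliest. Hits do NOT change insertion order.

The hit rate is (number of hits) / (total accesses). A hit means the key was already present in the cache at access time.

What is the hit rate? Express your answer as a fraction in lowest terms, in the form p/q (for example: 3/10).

Answer: 2/5

Derivation:
FIFO simulation (capacity=2):
  1. access cow: MISS. Cache (old->new): [cow]
  2. access kiwi: MISS. Cache (old->new): [cow kiwi]
  3. access kiwi: HIT. Cache (old->new): [cow kiwi]
  4. access kiwi: HIT. Cache (old->new): [cow kiwi]
  5. access dog: MISS, evict cow. Cache (old->new): [kiwi dog]
  6. access cow: MISS, evict kiwi. Cache (old->new): [dog cow]
  7. access lime: MISS, evict dog. Cache (old->new): [cow lime]
  8. access kiwi: MISS, evict cow. Cache (old->new): [lime kiwi]
  9. access kiwi: HIT. Cache (old->new): [lime kiwi]
  10. access kiwi: HIT. Cache (old->new): [lime kiwi]
Total: 4 hits, 6 misses, 4 evictions

Hit rate = 4/10 = 2/5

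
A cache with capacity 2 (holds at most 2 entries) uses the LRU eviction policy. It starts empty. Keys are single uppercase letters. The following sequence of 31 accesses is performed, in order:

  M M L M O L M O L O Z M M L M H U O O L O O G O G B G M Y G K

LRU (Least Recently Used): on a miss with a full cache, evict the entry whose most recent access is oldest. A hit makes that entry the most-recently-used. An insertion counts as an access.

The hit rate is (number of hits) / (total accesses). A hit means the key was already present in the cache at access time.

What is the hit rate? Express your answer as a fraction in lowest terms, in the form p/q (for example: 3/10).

LRU simulation (capacity=2):
  1. access M: MISS. Cache (LRU->MRU): [M]
  2. access M: HIT. Cache (LRU->MRU): [M]
  3. access L: MISS. Cache (LRU->MRU): [M L]
  4. access M: HIT. Cache (LRU->MRU): [L M]
  5. access O: MISS, evict L. Cache (LRU->MRU): [M O]
  6. access L: MISS, evict M. Cache (LRU->MRU): [O L]
  7. access M: MISS, evict O. Cache (LRU->MRU): [L M]
  8. access O: MISS, evict L. Cache (LRU->MRU): [M O]
  9. access L: MISS, evict M. Cache (LRU->MRU): [O L]
  10. access O: HIT. Cache (LRU->MRU): [L O]
  11. access Z: MISS, evict L. Cache (LRU->MRU): [O Z]
  12. access M: MISS, evict O. Cache (LRU->MRU): [Z M]
  13. access M: HIT. Cache (LRU->MRU): [Z M]
  14. access L: MISS, evict Z. Cache (LRU->MRU): [M L]
  15. access M: HIT. Cache (LRU->MRU): [L M]
  16. access H: MISS, evict L. Cache (LRU->MRU): [M H]
  17. access U: MISS, evict M. Cache (LRU->MRU): [H U]
  18. access O: MISS, evict H. Cache (LRU->MRU): [U O]
  19. access O: HIT. Cache (LRU->MRU): [U O]
  20. access L: MISS, evict U. Cache (LRU->MRU): [O L]
  21. access O: HIT. Cache (LRU->MRU): [L O]
  22. access O: HIT. Cache (LRU->MRU): [L O]
  23. access G: MISS, evict L. Cache (LRU->MRU): [O G]
  24. access O: HIT. Cache (LRU->MRU): [G O]
  25. access G: HIT. Cache (LRU->MRU): [O G]
  26. access B: MISS, evict O. Cache (LRU->MRU): [G B]
  27. access G: HIT. Cache (LRU->MRU): [B G]
  28. access M: MISS, evict B. Cache (LRU->MRU): [G M]
  29. access Y: MISS, evict G. Cache (LRU->MRU): [M Y]
  30. access G: MISS, evict M. Cache (LRU->MRU): [Y G]
  31. access K: MISS, evict Y. Cache (LRU->MRU): [G K]
Total: 11 hits, 20 misses, 18 evictions

Hit rate = 11/31

Answer: 11/31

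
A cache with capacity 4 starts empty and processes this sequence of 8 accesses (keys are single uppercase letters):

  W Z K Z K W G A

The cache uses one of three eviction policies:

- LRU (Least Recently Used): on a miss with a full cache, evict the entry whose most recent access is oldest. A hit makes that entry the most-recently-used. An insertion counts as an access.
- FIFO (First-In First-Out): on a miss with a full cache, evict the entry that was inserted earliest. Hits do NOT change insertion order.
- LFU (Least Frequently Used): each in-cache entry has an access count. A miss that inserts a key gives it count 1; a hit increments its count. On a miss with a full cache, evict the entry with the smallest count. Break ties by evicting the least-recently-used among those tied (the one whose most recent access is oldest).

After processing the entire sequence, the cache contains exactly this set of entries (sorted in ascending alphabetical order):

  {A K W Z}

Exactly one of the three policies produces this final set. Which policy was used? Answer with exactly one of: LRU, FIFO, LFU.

Simulating under each policy and comparing final sets:
  LRU: final set = {A G K W} -> differs
  FIFO: final set = {A G K Z} -> differs
  LFU: final set = {A K W Z} -> MATCHES target
Only LFU produces the target set.

Answer: LFU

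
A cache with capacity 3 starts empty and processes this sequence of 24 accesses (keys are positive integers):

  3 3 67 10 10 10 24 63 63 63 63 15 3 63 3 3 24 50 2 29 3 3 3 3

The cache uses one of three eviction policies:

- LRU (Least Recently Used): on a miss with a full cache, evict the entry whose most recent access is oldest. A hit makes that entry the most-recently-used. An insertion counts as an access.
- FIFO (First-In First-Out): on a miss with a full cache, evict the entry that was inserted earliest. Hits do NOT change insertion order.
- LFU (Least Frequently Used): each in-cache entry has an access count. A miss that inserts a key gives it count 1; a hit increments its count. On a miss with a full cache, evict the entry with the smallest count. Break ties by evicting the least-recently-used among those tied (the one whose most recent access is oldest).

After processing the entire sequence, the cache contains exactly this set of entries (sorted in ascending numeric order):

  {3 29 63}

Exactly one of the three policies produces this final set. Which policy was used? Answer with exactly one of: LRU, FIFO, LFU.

Simulating under each policy and comparing final sets:
  LRU: final set = {2 3 29} -> differs
  FIFO: final set = {2 3 29} -> differs
  LFU: final set = {3 29 63} -> MATCHES target
Only LFU produces the target set.

Answer: LFU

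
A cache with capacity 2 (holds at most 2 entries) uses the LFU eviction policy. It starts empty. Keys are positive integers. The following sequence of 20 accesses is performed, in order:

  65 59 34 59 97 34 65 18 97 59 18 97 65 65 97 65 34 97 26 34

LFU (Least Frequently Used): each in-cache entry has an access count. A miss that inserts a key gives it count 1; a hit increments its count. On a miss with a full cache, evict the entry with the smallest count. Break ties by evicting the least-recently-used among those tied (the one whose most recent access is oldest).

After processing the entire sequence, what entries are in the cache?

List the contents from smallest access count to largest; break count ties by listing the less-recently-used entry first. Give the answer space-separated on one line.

LFU simulation (capacity=2):
  1. access 65: MISS. Cache: [65(c=1)]
  2. access 59: MISS. Cache: [65(c=1) 59(c=1)]
  3. access 34: MISS, evict 65(c=1). Cache: [59(c=1) 34(c=1)]
  4. access 59: HIT, count now 2. Cache: [34(c=1) 59(c=2)]
  5. access 97: MISS, evict 34(c=1). Cache: [97(c=1) 59(c=2)]
  6. access 34: MISS, evict 97(c=1). Cache: [34(c=1) 59(c=2)]
  7. access 65: MISS, evict 34(c=1). Cache: [65(c=1) 59(c=2)]
  8. access 18: MISS, evict 65(c=1). Cache: [18(c=1) 59(c=2)]
  9. access 97: MISS, evict 18(c=1). Cache: [97(c=1) 59(c=2)]
  10. access 59: HIT, count now 3. Cache: [97(c=1) 59(c=3)]
  11. access 18: MISS, evict 97(c=1). Cache: [18(c=1) 59(c=3)]
  12. access 97: MISS, evict 18(c=1). Cache: [97(c=1) 59(c=3)]
  13. access 65: MISS, evict 97(c=1). Cache: [65(c=1) 59(c=3)]
  14. access 65: HIT, count now 2. Cache: [65(c=2) 59(c=3)]
  15. access 97: MISS, evict 65(c=2). Cache: [97(c=1) 59(c=3)]
  16. access 65: MISS, evict 97(c=1). Cache: [65(c=1) 59(c=3)]
  17. access 34: MISS, evict 65(c=1). Cache: [34(c=1) 59(c=3)]
  18. access 97: MISS, evict 34(c=1). Cache: [97(c=1) 59(c=3)]
  19. access 26: MISS, evict 97(c=1). Cache: [26(c=1) 59(c=3)]
  20. access 34: MISS, evict 26(c=1). Cache: [34(c=1) 59(c=3)]
Total: 3 hits, 17 misses, 15 evictions

Answer: 34 59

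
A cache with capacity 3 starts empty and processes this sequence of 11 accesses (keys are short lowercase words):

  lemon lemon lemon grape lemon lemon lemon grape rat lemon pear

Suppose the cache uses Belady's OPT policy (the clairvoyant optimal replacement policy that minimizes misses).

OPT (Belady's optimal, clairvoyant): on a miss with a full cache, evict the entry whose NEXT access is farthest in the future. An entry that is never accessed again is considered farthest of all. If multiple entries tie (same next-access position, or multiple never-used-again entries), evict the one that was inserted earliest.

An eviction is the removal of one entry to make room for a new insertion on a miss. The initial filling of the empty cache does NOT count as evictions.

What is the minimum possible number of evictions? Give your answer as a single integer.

Answer: 1

Derivation:
OPT (Belady) simulation (capacity=3):
  1. access lemon: MISS. Cache: [lemon]
  2. access lemon: HIT. Next use of lemon: step 3. Cache: [lemon]
  3. access lemon: HIT. Next use of lemon: step 5. Cache: [lemon]
  4. access grape: MISS. Cache: [lemon grape]
  5. access lemon: HIT. Next use of lemon: step 6. Cache: [lemon grape]
  6. access lemon: HIT. Next use of lemon: step 7. Cache: [lemon grape]
  7. access lemon: HIT. Next use of lemon: step 10. Cache: [lemon grape]
  8. access grape: HIT. Next use of grape: never. Cache: [lemon grape]
  9. access rat: MISS. Cache: [lemon grape rat]
  10. access lemon: HIT. Next use of lemon: never. Cache: [lemon grape rat]
  11. access pear: MISS, evict lemon (next use: never). Cache: [grape rat pear]
Total: 7 hits, 4 misses, 1 evictions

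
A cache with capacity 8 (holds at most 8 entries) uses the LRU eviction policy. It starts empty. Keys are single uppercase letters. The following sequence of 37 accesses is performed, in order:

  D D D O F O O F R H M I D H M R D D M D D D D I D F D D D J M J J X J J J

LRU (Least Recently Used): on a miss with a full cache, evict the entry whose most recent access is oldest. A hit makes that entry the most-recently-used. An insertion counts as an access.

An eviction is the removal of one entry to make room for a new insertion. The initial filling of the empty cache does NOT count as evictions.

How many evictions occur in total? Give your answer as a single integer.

Answer: 1

Derivation:
LRU simulation (capacity=8):
  1. access D: MISS. Cache (LRU->MRU): [D]
  2. access D: HIT. Cache (LRU->MRU): [D]
  3. access D: HIT. Cache (LRU->MRU): [D]
  4. access O: MISS. Cache (LRU->MRU): [D O]
  5. access F: MISS. Cache (LRU->MRU): [D O F]
  6. access O: HIT. Cache (LRU->MRU): [D F O]
  7. access O: HIT. Cache (LRU->MRU): [D F O]
  8. access F: HIT. Cache (LRU->MRU): [D O F]
  9. access R: MISS. Cache (LRU->MRU): [D O F R]
  10. access H: MISS. Cache (LRU->MRU): [D O F R H]
  11. access M: MISS. Cache (LRU->MRU): [D O F R H M]
  12. access I: MISS. Cache (LRU->MRU): [D O F R H M I]
  13. access D: HIT. Cache (LRU->MRU): [O F R H M I D]
  14. access H: HIT. Cache (LRU->MRU): [O F R M I D H]
  15. access M: HIT. Cache (LRU->MRU): [O F R I D H M]
  16. access R: HIT. Cache (LRU->MRU): [O F I D H M R]
  17. access D: HIT. Cache (LRU->MRU): [O F I H M R D]
  18. access D: HIT. Cache (LRU->MRU): [O F I H M R D]
  19. access M: HIT. Cache (LRU->MRU): [O F I H R D M]
  20. access D: HIT. Cache (LRU->MRU): [O F I H R M D]
  21. access D: HIT. Cache (LRU->MRU): [O F I H R M D]
  22. access D: HIT. Cache (LRU->MRU): [O F I H R M D]
  23. access D: HIT. Cache (LRU->MRU): [O F I H R M D]
  24. access I: HIT. Cache (LRU->MRU): [O F H R M D I]
  25. access D: HIT. Cache (LRU->MRU): [O F H R M I D]
  26. access F: HIT. Cache (LRU->MRU): [O H R M I D F]
  27. access D: HIT. Cache (LRU->MRU): [O H R M I F D]
  28. access D: HIT. Cache (LRU->MRU): [O H R M I F D]
  29. access D: HIT. Cache (LRU->MRU): [O H R M I F D]
  30. access J: MISS. Cache (LRU->MRU): [O H R M I F D J]
  31. access M: HIT. Cache (LRU->MRU): [O H R I F D J M]
  32. access J: HIT. Cache (LRU->MRU): [O H R I F D M J]
  33. access J: HIT. Cache (LRU->MRU): [O H R I F D M J]
  34. access X: MISS, evict O. Cache (LRU->MRU): [H R I F D M J X]
  35. access J: HIT. Cache (LRU->MRU): [H R I F D M X J]
  36. access J: HIT. Cache (LRU->MRU): [H R I F D M X J]
  37. access J: HIT. Cache (LRU->MRU): [H R I F D M X J]
Total: 28 hits, 9 misses, 1 evictions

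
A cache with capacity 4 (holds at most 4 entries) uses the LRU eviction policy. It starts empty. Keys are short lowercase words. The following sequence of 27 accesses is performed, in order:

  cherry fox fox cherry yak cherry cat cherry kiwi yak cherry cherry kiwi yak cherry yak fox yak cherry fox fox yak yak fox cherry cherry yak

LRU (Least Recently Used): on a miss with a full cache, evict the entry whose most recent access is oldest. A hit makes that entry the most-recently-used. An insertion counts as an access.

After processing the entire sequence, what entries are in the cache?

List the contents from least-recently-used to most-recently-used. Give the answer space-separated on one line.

LRU simulation (capacity=4):
  1. access cherry: MISS. Cache (LRU->MRU): [cherry]
  2. access fox: MISS. Cache (LRU->MRU): [cherry fox]
  3. access fox: HIT. Cache (LRU->MRU): [cherry fox]
  4. access cherry: HIT. Cache (LRU->MRU): [fox cherry]
  5. access yak: MISS. Cache (LRU->MRU): [fox cherry yak]
  6. access cherry: HIT. Cache (LRU->MRU): [fox yak cherry]
  7. access cat: MISS. Cache (LRU->MRU): [fox yak cherry cat]
  8. access cherry: HIT. Cache (LRU->MRU): [fox yak cat cherry]
  9. access kiwi: MISS, evict fox. Cache (LRU->MRU): [yak cat cherry kiwi]
  10. access yak: HIT. Cache (LRU->MRU): [cat cherry kiwi yak]
  11. access cherry: HIT. Cache (LRU->MRU): [cat kiwi yak cherry]
  12. access cherry: HIT. Cache (LRU->MRU): [cat kiwi yak cherry]
  13. access kiwi: HIT. Cache (LRU->MRU): [cat yak cherry kiwi]
  14. access yak: HIT. Cache (LRU->MRU): [cat cherry kiwi yak]
  15. access cherry: HIT. Cache (LRU->MRU): [cat kiwi yak cherry]
  16. access yak: HIT. Cache (LRU->MRU): [cat kiwi cherry yak]
  17. access fox: MISS, evict cat. Cache (LRU->MRU): [kiwi cherry yak fox]
  18. access yak: HIT. Cache (LRU->MRU): [kiwi cherry fox yak]
  19. access cherry: HIT. Cache (LRU->MRU): [kiwi fox yak cherry]
  20. access fox: HIT. Cache (LRU->MRU): [kiwi yak cherry fox]
  21. access fox: HIT. Cache (LRU->MRU): [kiwi yak cherry fox]
  22. access yak: HIT. Cache (LRU->MRU): [kiwi cherry fox yak]
  23. access yak: HIT. Cache (LRU->MRU): [kiwi cherry fox yak]
  24. access fox: HIT. Cache (LRU->MRU): [kiwi cherry yak fox]
  25. access cherry: HIT. Cache (LRU->MRU): [kiwi yak fox cherry]
  26. access cherry: HIT. Cache (LRU->MRU): [kiwi yak fox cherry]
  27. access yak: HIT. Cache (LRU->MRU): [kiwi fox cherry yak]
Total: 21 hits, 6 misses, 2 evictions

Answer: kiwi fox cherry yak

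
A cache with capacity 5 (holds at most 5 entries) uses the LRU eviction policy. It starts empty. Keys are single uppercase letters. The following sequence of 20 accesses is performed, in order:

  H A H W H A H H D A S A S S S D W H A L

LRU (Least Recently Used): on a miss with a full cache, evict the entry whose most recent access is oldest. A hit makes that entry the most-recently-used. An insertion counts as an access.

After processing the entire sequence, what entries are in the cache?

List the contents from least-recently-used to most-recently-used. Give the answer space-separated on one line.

LRU simulation (capacity=5):
  1. access H: MISS. Cache (LRU->MRU): [H]
  2. access A: MISS. Cache (LRU->MRU): [H A]
  3. access H: HIT. Cache (LRU->MRU): [A H]
  4. access W: MISS. Cache (LRU->MRU): [A H W]
  5. access H: HIT. Cache (LRU->MRU): [A W H]
  6. access A: HIT. Cache (LRU->MRU): [W H A]
  7. access H: HIT. Cache (LRU->MRU): [W A H]
  8. access H: HIT. Cache (LRU->MRU): [W A H]
  9. access D: MISS. Cache (LRU->MRU): [W A H D]
  10. access A: HIT. Cache (LRU->MRU): [W H D A]
  11. access S: MISS. Cache (LRU->MRU): [W H D A S]
  12. access A: HIT. Cache (LRU->MRU): [W H D S A]
  13. access S: HIT. Cache (LRU->MRU): [W H D A S]
  14. access S: HIT. Cache (LRU->MRU): [W H D A S]
  15. access S: HIT. Cache (LRU->MRU): [W H D A S]
  16. access D: HIT. Cache (LRU->MRU): [W H A S D]
  17. access W: HIT. Cache (LRU->MRU): [H A S D W]
  18. access H: HIT. Cache (LRU->MRU): [A S D W H]
  19. access A: HIT. Cache (LRU->MRU): [S D W H A]
  20. access L: MISS, evict S. Cache (LRU->MRU): [D W H A L]
Total: 14 hits, 6 misses, 1 evictions

Answer: D W H A L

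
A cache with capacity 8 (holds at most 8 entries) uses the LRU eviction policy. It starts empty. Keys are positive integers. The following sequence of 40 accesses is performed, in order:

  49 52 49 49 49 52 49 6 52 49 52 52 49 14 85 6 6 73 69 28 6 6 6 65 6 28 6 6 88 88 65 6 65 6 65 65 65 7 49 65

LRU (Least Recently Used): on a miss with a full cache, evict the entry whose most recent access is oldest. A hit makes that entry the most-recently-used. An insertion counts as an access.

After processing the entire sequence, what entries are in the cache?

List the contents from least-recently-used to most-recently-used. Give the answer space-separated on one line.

Answer: 73 69 28 88 6 7 49 65

Derivation:
LRU simulation (capacity=8):
  1. access 49: MISS. Cache (LRU->MRU): [49]
  2. access 52: MISS. Cache (LRU->MRU): [49 52]
  3. access 49: HIT. Cache (LRU->MRU): [52 49]
  4. access 49: HIT. Cache (LRU->MRU): [52 49]
  5. access 49: HIT. Cache (LRU->MRU): [52 49]
  6. access 52: HIT. Cache (LRU->MRU): [49 52]
  7. access 49: HIT. Cache (LRU->MRU): [52 49]
  8. access 6: MISS. Cache (LRU->MRU): [52 49 6]
  9. access 52: HIT. Cache (LRU->MRU): [49 6 52]
  10. access 49: HIT. Cache (LRU->MRU): [6 52 49]
  11. access 52: HIT. Cache (LRU->MRU): [6 49 52]
  12. access 52: HIT. Cache (LRU->MRU): [6 49 52]
  13. access 49: HIT. Cache (LRU->MRU): [6 52 49]
  14. access 14: MISS. Cache (LRU->MRU): [6 52 49 14]
  15. access 85: MISS. Cache (LRU->MRU): [6 52 49 14 85]
  16. access 6: HIT. Cache (LRU->MRU): [52 49 14 85 6]
  17. access 6: HIT. Cache (LRU->MRU): [52 49 14 85 6]
  18. access 73: MISS. Cache (LRU->MRU): [52 49 14 85 6 73]
  19. access 69: MISS. Cache (LRU->MRU): [52 49 14 85 6 73 69]
  20. access 28: MISS. Cache (LRU->MRU): [52 49 14 85 6 73 69 28]
  21. access 6: HIT. Cache (LRU->MRU): [52 49 14 85 73 69 28 6]
  22. access 6: HIT. Cache (LRU->MRU): [52 49 14 85 73 69 28 6]
  23. access 6: HIT. Cache (LRU->MRU): [52 49 14 85 73 69 28 6]
  24. access 65: MISS, evict 52. Cache (LRU->MRU): [49 14 85 73 69 28 6 65]
  25. access 6: HIT. Cache (LRU->MRU): [49 14 85 73 69 28 65 6]
  26. access 28: HIT. Cache (LRU->MRU): [49 14 85 73 69 65 6 28]
  27. access 6: HIT. Cache (LRU->MRU): [49 14 85 73 69 65 28 6]
  28. access 6: HIT. Cache (LRU->MRU): [49 14 85 73 69 65 28 6]
  29. access 88: MISS, evict 49. Cache (LRU->MRU): [14 85 73 69 65 28 6 88]
  30. access 88: HIT. Cache (LRU->MRU): [14 85 73 69 65 28 6 88]
  31. access 65: HIT. Cache (LRU->MRU): [14 85 73 69 28 6 88 65]
  32. access 6: HIT. Cache (LRU->MRU): [14 85 73 69 28 88 65 6]
  33. access 65: HIT. Cache (LRU->MRU): [14 85 73 69 28 88 6 65]
  34. access 6: HIT. Cache (LRU->MRU): [14 85 73 69 28 88 65 6]
  35. access 65: HIT. Cache (LRU->MRU): [14 85 73 69 28 88 6 65]
  36. access 65: HIT. Cache (LRU->MRU): [14 85 73 69 28 88 6 65]
  37. access 65: HIT. Cache (LRU->MRU): [14 85 73 69 28 88 6 65]
  38. access 7: MISS, evict 14. Cache (LRU->MRU): [85 73 69 28 88 6 65 7]
  39. access 49: MISS, evict 85. Cache (LRU->MRU): [73 69 28 88 6 65 7 49]
  40. access 65: HIT. Cache (LRU->MRU): [73 69 28 88 6 7 49 65]
Total: 28 hits, 12 misses, 4 evictions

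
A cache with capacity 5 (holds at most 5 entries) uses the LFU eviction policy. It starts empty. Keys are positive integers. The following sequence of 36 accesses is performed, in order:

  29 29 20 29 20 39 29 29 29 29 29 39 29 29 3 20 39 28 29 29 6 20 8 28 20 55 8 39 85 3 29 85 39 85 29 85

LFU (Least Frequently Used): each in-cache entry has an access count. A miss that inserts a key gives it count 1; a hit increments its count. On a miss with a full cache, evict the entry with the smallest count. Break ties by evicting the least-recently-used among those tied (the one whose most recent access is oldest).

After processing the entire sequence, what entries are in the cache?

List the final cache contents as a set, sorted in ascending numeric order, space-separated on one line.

LFU simulation (capacity=5):
  1. access 29: MISS. Cache: [29(c=1)]
  2. access 29: HIT, count now 2. Cache: [29(c=2)]
  3. access 20: MISS. Cache: [20(c=1) 29(c=2)]
  4. access 29: HIT, count now 3. Cache: [20(c=1) 29(c=3)]
  5. access 20: HIT, count now 2. Cache: [20(c=2) 29(c=3)]
  6. access 39: MISS. Cache: [39(c=1) 20(c=2) 29(c=3)]
  7. access 29: HIT, count now 4. Cache: [39(c=1) 20(c=2) 29(c=4)]
  8. access 29: HIT, count now 5. Cache: [39(c=1) 20(c=2) 29(c=5)]
  9. access 29: HIT, count now 6. Cache: [39(c=1) 20(c=2) 29(c=6)]
  10. access 29: HIT, count now 7. Cache: [39(c=1) 20(c=2) 29(c=7)]
  11. access 29: HIT, count now 8. Cache: [39(c=1) 20(c=2) 29(c=8)]
  12. access 39: HIT, count now 2. Cache: [20(c=2) 39(c=2) 29(c=8)]
  13. access 29: HIT, count now 9. Cache: [20(c=2) 39(c=2) 29(c=9)]
  14. access 29: HIT, count now 10. Cache: [20(c=2) 39(c=2) 29(c=10)]
  15. access 3: MISS. Cache: [3(c=1) 20(c=2) 39(c=2) 29(c=10)]
  16. access 20: HIT, count now 3. Cache: [3(c=1) 39(c=2) 20(c=3) 29(c=10)]
  17. access 39: HIT, count now 3. Cache: [3(c=1) 20(c=3) 39(c=3) 29(c=10)]
  18. access 28: MISS. Cache: [3(c=1) 28(c=1) 20(c=3) 39(c=3) 29(c=10)]
  19. access 29: HIT, count now 11. Cache: [3(c=1) 28(c=1) 20(c=3) 39(c=3) 29(c=11)]
  20. access 29: HIT, count now 12. Cache: [3(c=1) 28(c=1) 20(c=3) 39(c=3) 29(c=12)]
  21. access 6: MISS, evict 3(c=1). Cache: [28(c=1) 6(c=1) 20(c=3) 39(c=3) 29(c=12)]
  22. access 20: HIT, count now 4. Cache: [28(c=1) 6(c=1) 39(c=3) 20(c=4) 29(c=12)]
  23. access 8: MISS, evict 28(c=1). Cache: [6(c=1) 8(c=1) 39(c=3) 20(c=4) 29(c=12)]
  24. access 28: MISS, evict 6(c=1). Cache: [8(c=1) 28(c=1) 39(c=3) 20(c=4) 29(c=12)]
  25. access 20: HIT, count now 5. Cache: [8(c=1) 28(c=1) 39(c=3) 20(c=5) 29(c=12)]
  26. access 55: MISS, evict 8(c=1). Cache: [28(c=1) 55(c=1) 39(c=3) 20(c=5) 29(c=12)]
  27. access 8: MISS, evict 28(c=1). Cache: [55(c=1) 8(c=1) 39(c=3) 20(c=5) 29(c=12)]
  28. access 39: HIT, count now 4. Cache: [55(c=1) 8(c=1) 39(c=4) 20(c=5) 29(c=12)]
  29. access 85: MISS, evict 55(c=1). Cache: [8(c=1) 85(c=1) 39(c=4) 20(c=5) 29(c=12)]
  30. access 3: MISS, evict 8(c=1). Cache: [85(c=1) 3(c=1) 39(c=4) 20(c=5) 29(c=12)]
  31. access 29: HIT, count now 13. Cache: [85(c=1) 3(c=1) 39(c=4) 20(c=5) 29(c=13)]
  32. access 85: HIT, count now 2. Cache: [3(c=1) 85(c=2) 39(c=4) 20(c=5) 29(c=13)]
  33. access 39: HIT, count now 5. Cache: [3(c=1) 85(c=2) 20(c=5) 39(c=5) 29(c=13)]
  34. access 85: HIT, count now 3. Cache: [3(c=1) 85(c=3) 20(c=5) 39(c=5) 29(c=13)]
  35. access 29: HIT, count now 14. Cache: [3(c=1) 85(c=3) 20(c=5) 39(c=5) 29(c=14)]
  36. access 85: HIT, count now 4. Cache: [3(c=1) 85(c=4) 20(c=5) 39(c=5) 29(c=14)]
Total: 24 hits, 12 misses, 7 evictions

Answer: 3 20 29 39 85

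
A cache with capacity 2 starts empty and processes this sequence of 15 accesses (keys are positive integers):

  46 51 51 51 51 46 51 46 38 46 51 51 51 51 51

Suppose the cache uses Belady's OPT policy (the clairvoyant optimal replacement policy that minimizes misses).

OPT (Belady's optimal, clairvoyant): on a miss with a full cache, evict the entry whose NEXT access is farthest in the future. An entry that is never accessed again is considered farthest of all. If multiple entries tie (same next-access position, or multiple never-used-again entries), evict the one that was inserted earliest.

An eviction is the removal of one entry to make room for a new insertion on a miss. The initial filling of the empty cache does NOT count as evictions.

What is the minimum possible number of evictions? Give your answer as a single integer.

OPT (Belady) simulation (capacity=2):
  1. access 46: MISS. Cache: [46]
  2. access 51: MISS. Cache: [46 51]
  3. access 51: HIT. Next use of 51: step 4. Cache: [46 51]
  4. access 51: HIT. Next use of 51: step 5. Cache: [46 51]
  5. access 51: HIT. Next use of 51: step 7. Cache: [46 51]
  6. access 46: HIT. Next use of 46: step 8. Cache: [46 51]
  7. access 51: HIT. Next use of 51: step 11. Cache: [46 51]
  8. access 46: HIT. Next use of 46: step 10. Cache: [46 51]
  9. access 38: MISS, evict 51 (next use: step 11). Cache: [46 38]
  10. access 46: HIT. Next use of 46: never. Cache: [46 38]
  11. access 51: MISS, evict 46 (next use: never). Cache: [38 51]
  12. access 51: HIT. Next use of 51: step 13. Cache: [38 51]
  13. access 51: HIT. Next use of 51: step 14. Cache: [38 51]
  14. access 51: HIT. Next use of 51: step 15. Cache: [38 51]
  15. access 51: HIT. Next use of 51: never. Cache: [38 51]
Total: 11 hits, 4 misses, 2 evictions

Answer: 2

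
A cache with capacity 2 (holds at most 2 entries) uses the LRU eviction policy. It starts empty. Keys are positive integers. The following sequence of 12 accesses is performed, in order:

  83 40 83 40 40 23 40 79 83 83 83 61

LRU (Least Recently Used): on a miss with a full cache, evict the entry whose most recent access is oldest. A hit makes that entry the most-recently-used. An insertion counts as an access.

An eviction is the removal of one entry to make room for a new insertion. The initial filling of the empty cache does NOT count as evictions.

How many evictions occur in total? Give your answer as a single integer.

LRU simulation (capacity=2):
  1. access 83: MISS. Cache (LRU->MRU): [83]
  2. access 40: MISS. Cache (LRU->MRU): [83 40]
  3. access 83: HIT. Cache (LRU->MRU): [40 83]
  4. access 40: HIT. Cache (LRU->MRU): [83 40]
  5. access 40: HIT. Cache (LRU->MRU): [83 40]
  6. access 23: MISS, evict 83. Cache (LRU->MRU): [40 23]
  7. access 40: HIT. Cache (LRU->MRU): [23 40]
  8. access 79: MISS, evict 23. Cache (LRU->MRU): [40 79]
  9. access 83: MISS, evict 40. Cache (LRU->MRU): [79 83]
  10. access 83: HIT. Cache (LRU->MRU): [79 83]
  11. access 83: HIT. Cache (LRU->MRU): [79 83]
  12. access 61: MISS, evict 79. Cache (LRU->MRU): [83 61]
Total: 6 hits, 6 misses, 4 evictions

Answer: 4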